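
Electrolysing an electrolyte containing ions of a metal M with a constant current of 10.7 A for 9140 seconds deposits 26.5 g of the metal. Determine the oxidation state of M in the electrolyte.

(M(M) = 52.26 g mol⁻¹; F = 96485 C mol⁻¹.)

+2

Q = I·t = 10.70 A × 9140.0 s = 97800 C, so n(e⁻) = 97800/96485 = 1.014 mol.
n(M) deposited = 26.5 / 52.26 = 0.5071 mol.
Electrons per atom = n(e⁻)/n(M) = 1.014 / 0.5071 = 2.00 ≈ 2, so the ion is M²⁺.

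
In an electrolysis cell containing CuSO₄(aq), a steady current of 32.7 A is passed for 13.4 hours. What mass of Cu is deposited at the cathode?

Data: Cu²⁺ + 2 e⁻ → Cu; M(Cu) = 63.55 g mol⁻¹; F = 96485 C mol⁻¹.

Q = I·t = 32.70 A × 48240 s = 1577000 C.
n(e⁻) = Q/F = 1577000 / 96485 = 16.35 mol.
Cu²⁺ + 2 e⁻ → Cu, so n(Cu) = n(e⁻)/2 = 8.175 mol.
m = n·M = 8.175 × 63.55 = 519 g.

519 g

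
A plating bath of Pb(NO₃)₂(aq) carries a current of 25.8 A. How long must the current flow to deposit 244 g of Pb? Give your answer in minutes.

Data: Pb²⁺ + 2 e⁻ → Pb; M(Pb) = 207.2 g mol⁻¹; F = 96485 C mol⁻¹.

147 min

n(Pb) = m/M = 244 / 207.2 = 1.178 mol.
Each Pb atom requires 2 electrons, so n(e⁻) = 2 × 1.178 = 2.355 mol.
Q = n(e⁻)·F = 2.355 × 96485 = 227200 C.
t = Q/I = 227200 / 25.80 A = 8808 s = 147 min.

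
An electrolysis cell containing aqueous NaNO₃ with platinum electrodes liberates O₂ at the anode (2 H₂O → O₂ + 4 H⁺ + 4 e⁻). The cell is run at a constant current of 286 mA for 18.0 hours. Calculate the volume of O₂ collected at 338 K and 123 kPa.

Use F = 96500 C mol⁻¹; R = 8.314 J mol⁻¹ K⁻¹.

Q = I·t = 0.2860 A × 64800 s = 18530 C.
n(e⁻) = Q/F = 18530 / 96500 = 0.1920 mol.
4 electrons are transferred per O₂ molecule, so n(O₂) = 0.1920 / 4 = 0.04801 mol.
V = nRT/P = (0.04801 × 8.314 × 338) / (123 × 10³ Pa) = 0.00110 m³ = 1.10 L.

1.10 L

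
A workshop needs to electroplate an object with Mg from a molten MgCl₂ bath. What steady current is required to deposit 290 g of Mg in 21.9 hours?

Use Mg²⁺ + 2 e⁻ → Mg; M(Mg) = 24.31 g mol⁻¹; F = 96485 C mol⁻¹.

29.2 A

n(Mg) = 290 / 24.31 = 11.93 mol.
n(e⁻) = 2 × 11.93 = 23.86 mol.
Q = n(e⁻)·F = 23.86 × 96485 = 2302000 C.
I = Q/t = 2302000 / 78840 s = 29.2 A.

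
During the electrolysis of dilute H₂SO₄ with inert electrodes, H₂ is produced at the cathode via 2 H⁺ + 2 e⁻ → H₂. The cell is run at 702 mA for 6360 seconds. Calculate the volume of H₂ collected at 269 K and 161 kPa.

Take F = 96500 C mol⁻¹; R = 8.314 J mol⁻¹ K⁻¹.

Q = I·t = 0.7020 A × 6360.0 s = 4465 C.
n(e⁻) = Q/F = 4465 / 96500 = 0.04627 mol.
2 electrons are transferred per H₂ molecule, so n(H₂) = 0.04627 / 2 = 0.02313 mol.
V = nRT/P = (0.02313 × 8.314 × 269) / (161 × 10³ Pa) = 3.21 × 10⁻⁴ m³ = 0.321 L.

0.321 L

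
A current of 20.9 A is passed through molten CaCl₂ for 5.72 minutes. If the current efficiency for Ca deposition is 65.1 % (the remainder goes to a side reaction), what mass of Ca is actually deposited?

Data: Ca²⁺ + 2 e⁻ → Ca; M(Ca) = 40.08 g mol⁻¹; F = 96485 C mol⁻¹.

0.970 g

Q = I·t = 20.90 × 343.20 = 7173 C.
n(e⁻) = 7173/96485 = 0.07434 mol; theoretically n(Ca) = 0.07434/2 = 0.03717 mol, m_theo = 1.490 g.
At 65.1 % efficiency, m_actual = 0.651 × 1.490 = 0.970 g.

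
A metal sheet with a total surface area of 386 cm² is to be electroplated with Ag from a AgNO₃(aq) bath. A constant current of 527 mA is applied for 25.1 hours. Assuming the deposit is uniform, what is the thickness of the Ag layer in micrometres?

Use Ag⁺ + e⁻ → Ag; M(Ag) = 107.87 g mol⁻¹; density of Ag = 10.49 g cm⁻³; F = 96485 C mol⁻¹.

131 μm

Q = I·t = 0.5270 × 90360 = 47620 C; n(e⁻) = 0.4935 mol.
n(Ag) = n(e⁻)/1 = 0.4935 mol, so m = 0.4935 × 107.87 = 53.24 g.
Volume = m/ρ = 53.24 / 10.49 = 5.075 cm³.
Thickness = V/A = 5.075 / 386 = 0.0131 cm = 131 μm.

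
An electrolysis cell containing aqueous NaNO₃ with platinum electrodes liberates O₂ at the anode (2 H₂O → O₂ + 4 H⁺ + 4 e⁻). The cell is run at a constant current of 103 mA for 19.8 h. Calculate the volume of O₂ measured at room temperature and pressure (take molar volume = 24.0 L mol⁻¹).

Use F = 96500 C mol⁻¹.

Q = I·t = 0.1030 A × 71280 s = 7342 C.
n(e⁻) = Q/F = 7342 / 96500 = 0.07608 mol.
4 electrons are transferred per O₂ molecule, so n(O₂) = 0.07608 / 4 = 0.01902 mol.
V = n × V_m = 0.01902 × 24.0 = 0.456 L.

0.456 L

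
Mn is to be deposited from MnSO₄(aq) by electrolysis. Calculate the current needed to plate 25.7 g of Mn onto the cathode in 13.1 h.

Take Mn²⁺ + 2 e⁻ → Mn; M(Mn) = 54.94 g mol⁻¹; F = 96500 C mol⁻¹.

n(Mn) = 25.7 / 54.94 = 0.4678 mol.
n(e⁻) = 2 × 0.4678 = 0.9356 mol.
Q = n(e⁻)·F = 0.9356 × 96500 = 90280 C.
I = Q/t = 90280 / 47160 s = 1.91 A.

1.91 A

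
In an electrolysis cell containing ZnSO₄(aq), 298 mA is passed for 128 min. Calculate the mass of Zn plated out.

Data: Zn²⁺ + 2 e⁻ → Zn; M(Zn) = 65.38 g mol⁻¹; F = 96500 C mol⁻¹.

0.775 g

Q = I·t = 0.2980 A × 7680.0 s = 2289 C.
n(e⁻) = Q/F = 2289 / 96500 = 0.02372 mol.
Zn²⁺ + 2 e⁻ → Zn, so n(Zn) = n(e⁻)/2 = 0.01186 mol.
m = n·M = 0.01186 × 65.38 = 0.775 g.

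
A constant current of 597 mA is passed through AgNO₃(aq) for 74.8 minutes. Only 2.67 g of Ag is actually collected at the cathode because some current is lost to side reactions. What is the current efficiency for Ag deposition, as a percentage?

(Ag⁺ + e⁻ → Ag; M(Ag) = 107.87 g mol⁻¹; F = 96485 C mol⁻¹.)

89.1 %

Q = I·t = 0.5970 × 4488.0 = 2679 C; n(e⁻) = 2679/96485 = 0.02777 mol.
Theoretical n(Ag) = n(e⁻)/1 = 0.02777 mol, i.e. m_theo = 0.02777 × 107.87 = 2.995 g.
Efficiency = m_actual / m_theo = 2.67 / 2.995 = 89.1 %.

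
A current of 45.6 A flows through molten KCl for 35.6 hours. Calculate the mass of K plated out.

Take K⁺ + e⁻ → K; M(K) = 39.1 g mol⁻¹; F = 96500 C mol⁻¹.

Q = I·t = 45.60 A × 128160 s = 5844000 C.
n(e⁻) = Q/F = 5844000 / 96500 = 60.56 mol.
K⁺ + e⁻ → K, so n(K) = n(e⁻)/1 = 60.56 mol.
m = n·M = 60.56 × 39.1 = 2370 g.

2370 g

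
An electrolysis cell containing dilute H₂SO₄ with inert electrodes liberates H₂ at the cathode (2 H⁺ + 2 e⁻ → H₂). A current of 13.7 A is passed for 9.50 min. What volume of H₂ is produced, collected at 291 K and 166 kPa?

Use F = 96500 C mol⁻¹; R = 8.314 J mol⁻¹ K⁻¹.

0.590 L

Q = I·t = 13.70 A × 570.00 s = 7809 C.
n(e⁻) = Q/F = 7809 / 96500 = 0.08092 mol.
2 electrons are transferred per H₂ molecule, so n(H₂) = 0.08092 / 2 = 0.04046 mol.
V = nRT/P = (0.04046 × 8.314 × 291) / (166 × 10³ Pa) = 5.90 × 10⁻⁴ m³ = 0.590 L.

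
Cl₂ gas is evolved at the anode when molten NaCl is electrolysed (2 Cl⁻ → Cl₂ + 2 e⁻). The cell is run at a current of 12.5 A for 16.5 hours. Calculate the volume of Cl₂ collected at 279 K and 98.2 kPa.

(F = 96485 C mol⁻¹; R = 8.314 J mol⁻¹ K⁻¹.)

Q = I·t = 12.50 A × 59400 s = 742500 C.
n(e⁻) = Q/F = 742500 / 96485 = 7.695 mol.
2 electrons are transferred per Cl₂ molecule, so n(Cl₂) = 7.695 / 2 = 3.848 mol.
V = nRT/P = (3.848 × 8.314 × 279) / (98.2 × 10³ Pa) = 0.0909 m³ = 90.9 L.

90.9 L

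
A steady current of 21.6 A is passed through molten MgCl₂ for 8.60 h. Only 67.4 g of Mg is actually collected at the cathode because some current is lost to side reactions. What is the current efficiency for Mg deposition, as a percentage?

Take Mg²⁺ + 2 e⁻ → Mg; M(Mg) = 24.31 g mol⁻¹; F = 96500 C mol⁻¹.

Q = I·t = 21.60 × 30960 = 668700 C; n(e⁻) = 668700/96500 = 6.930 mol.
Theoretical n(Mg) = n(e⁻)/2 = 3.465 mol, i.e. m_theo = 3.465 × 24.31 = 84.23 g.
Efficiency = m_actual / m_theo = 67.4 / 84.23 = 80.0 %.

80.0 %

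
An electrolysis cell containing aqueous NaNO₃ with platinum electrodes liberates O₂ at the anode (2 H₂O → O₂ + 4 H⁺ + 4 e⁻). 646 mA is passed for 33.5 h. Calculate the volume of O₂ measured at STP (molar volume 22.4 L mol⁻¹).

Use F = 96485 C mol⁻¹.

4.52 L

Q = I·t = 0.6460 A × 120600 s = 77910 C.
n(e⁻) = Q/F = 77910 / 96485 = 0.8075 mol.
4 electrons are transferred per O₂ molecule, so n(O₂) = 0.8075 / 4 = 0.2019 mol.
V = n × V_m = 0.2019 × 22.4 = 4.52 L.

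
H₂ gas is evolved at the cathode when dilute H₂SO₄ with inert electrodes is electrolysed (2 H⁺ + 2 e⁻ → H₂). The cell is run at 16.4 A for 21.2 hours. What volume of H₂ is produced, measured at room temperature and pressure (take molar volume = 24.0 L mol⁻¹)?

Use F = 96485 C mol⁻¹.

Q = I·t = 16.40 A × 76320 s = 1252000 C.
n(e⁻) = Q/F = 1252000 / 96485 = 12.97 mol.
2 electrons are transferred per H₂ molecule, so n(H₂) = 12.97 / 2 = 6.486 mol.
V = n × V_m = 6.486 × 24.0 = 156 L.

156 L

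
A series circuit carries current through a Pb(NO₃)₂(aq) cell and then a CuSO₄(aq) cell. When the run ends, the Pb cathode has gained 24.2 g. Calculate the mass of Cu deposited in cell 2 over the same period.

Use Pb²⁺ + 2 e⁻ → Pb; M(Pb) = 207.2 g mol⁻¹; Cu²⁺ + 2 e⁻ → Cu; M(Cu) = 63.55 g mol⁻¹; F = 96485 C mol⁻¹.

7.42 g

n(Pb) = 24.2 / 207.2 = 0.1168 mol.
Since Pb²⁺ + 2 e⁻ → Pb, n(e⁻) passed = 2 × 0.1168 = 0.2336 mol.
Cells in series carry the same charge, so the same 0.2336 mol of electrons passes through cell 2.
Cu²⁺ + 2 e⁻ → Cu, so n(Cu) = 0.2336 / 2 = 0.1168 mol.
m(Cu) = 0.1168 × 63.55 = 7.42 g.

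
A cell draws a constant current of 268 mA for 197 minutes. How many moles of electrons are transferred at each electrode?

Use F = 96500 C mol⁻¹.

Q = I·t = 0.2680 A × 11820 s = 3168 C.
n(e⁻) = Q/F = 3168 / 96500 = 0.0328 mol.

0.0328 mol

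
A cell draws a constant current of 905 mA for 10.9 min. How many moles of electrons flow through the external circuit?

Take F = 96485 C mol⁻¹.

0.00613 mol

Q = I·t = 0.9050 A × 654.00 s = 591.9 C.
n(e⁻) = Q/F = 591.9 / 96485 = 0.00613 mol.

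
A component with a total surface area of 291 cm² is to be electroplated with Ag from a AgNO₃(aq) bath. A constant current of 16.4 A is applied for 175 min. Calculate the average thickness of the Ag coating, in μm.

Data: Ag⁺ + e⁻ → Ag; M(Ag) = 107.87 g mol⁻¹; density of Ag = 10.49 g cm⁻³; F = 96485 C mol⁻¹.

631 μm

Q = I·t = 16.40 × 10500 = 172200 C; n(e⁻) = 1.785 mol.
n(Ag) = n(e⁻)/1 = 1.785 mol, so m = 1.785 × 107.87 = 192.5 g.
Volume = m/ρ = 192.5 / 10.49 = 18.35 cm³.
Thickness = V/A = 18.35 / 291 = 0.0631 cm = 631 μm.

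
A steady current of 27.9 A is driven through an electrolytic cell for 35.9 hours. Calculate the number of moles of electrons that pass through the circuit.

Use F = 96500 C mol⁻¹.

37.4 mol

Q = I·t = 27.90 A × 129240 s = 3606000 C.
n(e⁻) = Q/F = 3606000 / 96500 = 37.4 mol.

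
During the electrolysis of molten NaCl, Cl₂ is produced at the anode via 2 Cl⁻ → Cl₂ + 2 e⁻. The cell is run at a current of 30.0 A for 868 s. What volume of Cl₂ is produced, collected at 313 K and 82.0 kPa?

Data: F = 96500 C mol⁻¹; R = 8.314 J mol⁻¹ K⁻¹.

Q = I·t = 30.00 A × 868.00 s = 26040 C.
n(e⁻) = Q/F = 26040 / 96500 = 0.2698 mol.
2 electrons are transferred per Cl₂ molecule, so n(Cl₂) = 0.2698 / 2 = 0.1349 mol.
V = nRT/P = (0.1349 × 8.314 × 313) / (82.0 × 10³ Pa) = 0.00428 m³ = 4.28 L.

4.28 L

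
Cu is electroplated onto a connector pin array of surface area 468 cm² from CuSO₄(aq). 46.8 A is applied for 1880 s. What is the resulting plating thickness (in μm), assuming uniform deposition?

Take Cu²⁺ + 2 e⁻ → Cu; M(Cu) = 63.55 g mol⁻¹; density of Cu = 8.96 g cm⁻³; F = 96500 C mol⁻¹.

Q = I·t = 46.80 × 1880.0 = 87980 C; n(e⁻) = 0.9118 mol.
n(Cu) = n(e⁻)/2 = 0.4559 mol, so m = 0.4559 × 63.55 = 28.97 g.
Volume = m/ρ = 28.97 / 8.96 = 3.233 cm³.
Thickness = V/A = 3.233 / 468 = 0.00691 cm = 69.1 μm.

69.1 μm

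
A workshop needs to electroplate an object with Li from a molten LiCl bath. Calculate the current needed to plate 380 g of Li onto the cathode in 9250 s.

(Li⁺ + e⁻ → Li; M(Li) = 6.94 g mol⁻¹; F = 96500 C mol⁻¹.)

571 A

n(Li) = 380 / 6.94 = 54.76 mol.
n(e⁻) = 1 × 54.76 = 54.76 mol.
Q = n(e⁻)·F = 54.76 × 96500 = 5284000 C.
I = Q/t = 5284000 / 9250.0 s = 571 A.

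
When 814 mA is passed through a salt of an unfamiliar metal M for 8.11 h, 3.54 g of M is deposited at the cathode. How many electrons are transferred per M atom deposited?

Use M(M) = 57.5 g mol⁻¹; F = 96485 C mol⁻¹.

Q = I·t = 0.8140 A × 29196 s = 23770 C, so n(e⁻) = 23770/96485 = 0.2463 mol.
n(M) deposited = 3.54 / 57.5 = 0.06157 mol.
Electrons per atom = n(e⁻)/n(M) = 0.2463 / 0.06157 = 4.00 ≈ 4, so the ion is M⁴⁺.

4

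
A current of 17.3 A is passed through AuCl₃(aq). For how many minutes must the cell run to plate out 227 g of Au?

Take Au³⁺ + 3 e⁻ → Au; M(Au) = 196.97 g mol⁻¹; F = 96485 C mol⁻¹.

n(Au) = m/M = 227 / 196.97 = 1.152 mol.
Each Au atom requires 3 electrons, so n(e⁻) = 3 × 1.152 = 3.457 mol.
Q = n(e⁻)·F = 3.457 × 96485 = 333600 C.
t = Q/I = 333600 / 17.30 A = 19280 s = 321 min.

321 min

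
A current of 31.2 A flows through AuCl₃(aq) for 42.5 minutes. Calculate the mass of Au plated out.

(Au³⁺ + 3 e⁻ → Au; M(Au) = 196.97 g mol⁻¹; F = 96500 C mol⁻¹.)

54.1 g

Q = I·t = 31.20 A × 2550.0 s = 79560 C.
n(e⁻) = Q/F = 79560 / 96500 = 0.8245 mol.
Au³⁺ + 3 e⁻ → Au, so n(Au) = n(e⁻)/3 = 0.2748 mol.
m = n·M = 0.2748 × 196.97 = 54.1 g.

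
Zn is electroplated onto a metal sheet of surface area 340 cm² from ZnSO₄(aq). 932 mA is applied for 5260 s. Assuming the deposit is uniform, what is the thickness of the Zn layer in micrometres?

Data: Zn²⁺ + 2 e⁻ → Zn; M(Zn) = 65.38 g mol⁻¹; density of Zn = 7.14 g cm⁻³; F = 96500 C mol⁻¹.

Q = I·t = 0.9320 × 5260.0 = 4902 C; n(e⁻) = 0.05080 mol.
n(Zn) = n(e⁻)/2 = 0.02540 mol, so m = 0.02540 × 65.38 = 1.661 g.
Volume = m/ρ = 1.661 / 7.14 = 0.2326 cm³.
Thickness = V/A = 0.2326 / 340 = 6.84 × 10⁻⁴ cm = 6.84 μm.

6.84 μm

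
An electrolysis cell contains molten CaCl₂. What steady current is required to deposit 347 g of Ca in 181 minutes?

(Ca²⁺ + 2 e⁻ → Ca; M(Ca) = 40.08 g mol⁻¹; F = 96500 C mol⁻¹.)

n(Ca) = 347 / 40.08 = 8.658 mol.
n(e⁻) = 2 × 8.658 = 17.32 mol.
Q = n(e⁻)·F = 17.32 × 96500 = 1671000 C.
I = Q/t = 1671000 / 10860 s = 154 A.

154 A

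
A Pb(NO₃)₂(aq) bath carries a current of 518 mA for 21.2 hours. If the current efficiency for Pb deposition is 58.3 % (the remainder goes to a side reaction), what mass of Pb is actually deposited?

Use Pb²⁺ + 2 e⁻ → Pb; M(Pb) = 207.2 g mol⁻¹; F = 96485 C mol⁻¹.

Q = I·t = 0.5180 × 76320 = 39530 C.
n(e⁻) = 39530/96485 = 0.4097 mol; theoretically n(Pb) = 0.4097/2 = 0.2049 mol, m_theo = 42.45 g.
At 58.3 % efficiency, m_actual = 0.583 × 42.45 = 24.7 g.

24.7 g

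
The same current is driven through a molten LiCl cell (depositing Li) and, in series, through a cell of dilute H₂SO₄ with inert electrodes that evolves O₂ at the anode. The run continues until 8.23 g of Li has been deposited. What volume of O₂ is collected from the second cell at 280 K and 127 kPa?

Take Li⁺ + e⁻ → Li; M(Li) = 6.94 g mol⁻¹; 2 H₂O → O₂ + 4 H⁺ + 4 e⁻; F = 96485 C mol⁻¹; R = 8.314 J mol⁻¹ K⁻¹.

n(Li) = 8.23 / 6.94 = 1.186 mol, so n(e⁻) = 1 × 1.186 = 1.186 mol.
The cells are in series, so the same 1.186 mol of electrons passes through the second cell.
2 H₂O → O₂ + 4 H⁺ + 4 e⁻ — 4 mol e⁻ per mol O₂, so n(O₂) = 1.186/4 = 0.2965 mol.
V = nRT/P = (0.2965 × 8.314 × 280) / (127 × 10³) = 0.00543 m³ = 5.43 L.

5.43 L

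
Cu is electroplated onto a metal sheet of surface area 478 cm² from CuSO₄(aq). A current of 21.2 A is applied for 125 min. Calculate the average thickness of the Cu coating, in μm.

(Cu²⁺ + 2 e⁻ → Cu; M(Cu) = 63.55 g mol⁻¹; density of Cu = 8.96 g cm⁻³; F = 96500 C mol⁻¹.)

122 μm

Q = I·t = 21.20 × 7500.0 = 159000 C; n(e⁻) = 1.648 mol.
n(Cu) = n(e⁻)/2 = 0.8238 mol, so m = 0.8238 × 63.55 = 52.35 g.
Volume = m/ρ = 52.35 / 8.96 = 5.843 cm³.
Thickness = V/A = 5.843 / 478 = 0.0122 cm = 122 μm.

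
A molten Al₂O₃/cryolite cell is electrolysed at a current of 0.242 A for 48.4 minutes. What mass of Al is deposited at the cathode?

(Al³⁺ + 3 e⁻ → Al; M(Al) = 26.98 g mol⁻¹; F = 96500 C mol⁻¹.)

Q = I·t = 0.2420 A × 2904.0 s = 702.8 C.
n(e⁻) = Q/F = 702.8 / 96500 = 0.007283 mol.
Al³⁺ + 3 e⁻ → Al, so n(Al) = n(e⁻)/3 = 0.002428 mol.
m = n·M = 0.002428 × 26.98 = 0.0655 g.

0.0655 g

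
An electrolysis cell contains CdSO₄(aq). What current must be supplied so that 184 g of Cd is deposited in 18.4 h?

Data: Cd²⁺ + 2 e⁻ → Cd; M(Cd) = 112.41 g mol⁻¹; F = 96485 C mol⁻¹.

4.77 A

n(Cd) = 184 / 112.41 = 1.637 mol.
n(e⁻) = 2 × 1.637 = 3.274 mol.
Q = n(e⁻)·F = 3.274 × 96485 = 315900 C.
I = Q/t = 315900 / 66240 s = 4.77 A.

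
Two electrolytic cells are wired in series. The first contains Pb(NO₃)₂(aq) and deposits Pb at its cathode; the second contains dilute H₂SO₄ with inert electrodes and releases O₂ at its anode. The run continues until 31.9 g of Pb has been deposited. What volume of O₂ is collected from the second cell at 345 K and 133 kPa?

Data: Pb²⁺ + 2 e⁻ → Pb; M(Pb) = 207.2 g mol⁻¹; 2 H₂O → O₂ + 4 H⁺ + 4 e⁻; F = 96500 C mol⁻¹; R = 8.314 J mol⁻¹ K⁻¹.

n(Pb) = 31.9 / 207.2 = 0.1540 mol, so n(e⁻) = 2 × 0.1540 = 0.3079 mol.
The cells are in series, so the same 0.3079 mol of electrons passes through the second cell.
2 H₂O → O₂ + 4 H⁺ + 4 e⁻ — 4 mol e⁻ per mol O₂, so n(O₂) = 0.3079/4 = 0.07698 mol.
V = nRT/P = (0.07698 × 8.314 × 345) / (133 × 10³) = 0.00166 m³ = 1.66 L.

1.66 L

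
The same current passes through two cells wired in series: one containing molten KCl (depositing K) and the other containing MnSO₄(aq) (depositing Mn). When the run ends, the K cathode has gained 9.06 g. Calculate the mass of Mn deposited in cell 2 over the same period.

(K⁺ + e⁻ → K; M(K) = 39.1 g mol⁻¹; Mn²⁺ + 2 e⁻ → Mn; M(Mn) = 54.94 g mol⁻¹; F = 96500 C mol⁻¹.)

n(K) = 9.06 / 39.1 = 0.2317 mol.
Since K⁺ + e⁻ → K, n(e⁻) passed = 1 × 0.2317 = 0.2317 mol.
Cells in series carry the same charge, so the same 0.2317 mol of electrons passes through cell 2.
Mn²⁺ + 2 e⁻ → Mn, so n(Mn) = 0.2317 / 2 = 0.1159 mol.
m(Mn) = 0.1159 × 54.94 = 6.37 g.

6.37 g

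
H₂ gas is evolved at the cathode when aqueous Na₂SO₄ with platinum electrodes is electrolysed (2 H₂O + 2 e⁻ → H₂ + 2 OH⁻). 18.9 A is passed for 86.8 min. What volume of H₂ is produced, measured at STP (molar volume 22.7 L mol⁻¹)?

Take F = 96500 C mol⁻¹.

11.6 L

Q = I·t = 18.90 A × 5208.0 s = 98430 C.
n(e⁻) = Q/F = 98430 / 96500 = 1.020 mol.
2 electrons are transferred per H₂ molecule, so n(H₂) = 1.020 / 2 = 0.5100 mol.
V = n × V_m = 0.5100 × 22.7 = 11.6 L.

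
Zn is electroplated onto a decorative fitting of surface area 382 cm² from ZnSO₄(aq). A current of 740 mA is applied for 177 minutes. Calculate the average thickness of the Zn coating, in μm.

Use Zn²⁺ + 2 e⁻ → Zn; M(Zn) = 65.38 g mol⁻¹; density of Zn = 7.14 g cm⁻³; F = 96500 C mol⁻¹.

Q = I·t = 0.7400 × 10620 = 7859 C; n(e⁻) = 0.08144 mol.
n(Zn) = n(e⁻)/2 = 0.04072 mol, so m = 0.04072 × 65.38 = 2.662 g.
Volume = m/ρ = 2.662 / 7.14 = 0.3729 cm³.
Thickness = V/A = 0.3729 / 382 = 9.76 × 10⁻⁴ cm = 9.76 μm.

9.76 μm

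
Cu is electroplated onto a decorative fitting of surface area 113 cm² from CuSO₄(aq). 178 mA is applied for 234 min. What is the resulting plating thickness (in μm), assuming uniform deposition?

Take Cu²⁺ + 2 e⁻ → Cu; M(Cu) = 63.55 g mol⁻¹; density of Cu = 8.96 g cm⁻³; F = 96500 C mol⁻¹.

8.13 μm

Q = I·t = 0.1780 × 14040 = 2499 C; n(e⁻) = 0.02590 mol.
n(Cu) = n(e⁻)/2 = 0.01295 mol, so m = 0.01295 × 63.55 = 0.8229 g.
Volume = m/ρ = 0.8229 / 8.96 = 0.09184 cm³.
Thickness = V/A = 0.09184 / 113 = 8.13 × 10⁻⁴ cm = 8.13 μm.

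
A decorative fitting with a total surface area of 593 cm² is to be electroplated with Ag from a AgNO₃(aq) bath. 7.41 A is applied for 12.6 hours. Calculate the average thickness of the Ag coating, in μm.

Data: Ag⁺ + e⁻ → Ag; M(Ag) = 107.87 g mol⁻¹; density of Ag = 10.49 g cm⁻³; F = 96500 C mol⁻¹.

Q = I·t = 7.410 × 45360 = 336100 C; n(e⁻) = 3.483 mol.
n(Ag) = n(e⁻)/1 = 3.483 mol, so m = 3.483 × 107.87 = 375.7 g.
Volume = m/ρ = 375.7 / 10.49 = 35.82 cm³.
Thickness = V/A = 35.82 / 593 = 0.0604 cm = 604 μm.

604 μm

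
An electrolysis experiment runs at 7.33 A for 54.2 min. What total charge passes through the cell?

23800 C

Q = I·t = 7.330 A × 3252.0 s = 23800 C.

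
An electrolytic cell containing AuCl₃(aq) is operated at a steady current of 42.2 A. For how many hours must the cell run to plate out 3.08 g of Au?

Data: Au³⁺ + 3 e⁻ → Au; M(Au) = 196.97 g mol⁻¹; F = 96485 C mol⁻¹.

0.0298 h

n(Au) = m/M = 3.08 / 196.97 = 0.01564 mol.
Each Au atom requires 3 electrons, so n(e⁻) = 3 × 0.01564 = 0.04691 mol.
Q = n(e⁻)·F = 0.04691 × 96485 = 4526 C.
t = Q/I = 4526 / 42.20 A = 107.3 s = 0.0298 h.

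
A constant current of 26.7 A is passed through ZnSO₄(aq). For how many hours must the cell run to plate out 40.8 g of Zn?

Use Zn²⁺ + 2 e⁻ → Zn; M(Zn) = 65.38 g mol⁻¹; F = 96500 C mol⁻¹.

n(Zn) = m/M = 40.8 / 65.38 = 0.6240 mol.
Each Zn atom requires 2 electrons, so n(e⁻) = 2 × 0.6240 = 1.248 mol.
Q = n(e⁻)·F = 1.248 × 96500 = 120400 C.
t = Q/I = 120400 / 26.70 A = 4511 s = 1.25 h.

1.25 h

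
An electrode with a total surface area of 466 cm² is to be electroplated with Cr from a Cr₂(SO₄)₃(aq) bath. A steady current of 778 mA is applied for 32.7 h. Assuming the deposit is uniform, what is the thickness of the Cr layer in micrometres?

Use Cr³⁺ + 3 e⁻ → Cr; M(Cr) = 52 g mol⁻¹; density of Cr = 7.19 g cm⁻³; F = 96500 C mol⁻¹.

49.1 μm

Q = I·t = 0.7780 × 117720 = 91590 C; n(e⁻) = 0.9491 mol.
n(Cr) = n(e⁻)/3 = 0.3164 mol, so m = 0.3164 × 52 = 16.45 g.
Volume = m/ρ = 16.45 / 7.19 = 2.288 cm³.
Thickness = V/A = 2.288 / 466 = 0.00491 cm = 49.1 μm.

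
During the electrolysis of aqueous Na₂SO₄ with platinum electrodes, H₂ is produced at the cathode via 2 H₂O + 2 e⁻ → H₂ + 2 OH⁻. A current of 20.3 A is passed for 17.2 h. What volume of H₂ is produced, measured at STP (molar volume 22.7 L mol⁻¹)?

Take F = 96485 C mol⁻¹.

148 L

Q = I·t = 20.30 A × 61920 s = 1257000 C.
n(e⁻) = Q/F = 1257000 / 96485 = 13.03 mol.
2 electrons are transferred per H₂ molecule, so n(H₂) = 13.03 / 2 = 6.514 mol.
V = n × V_m = 6.514 × 22.7 = 148 L.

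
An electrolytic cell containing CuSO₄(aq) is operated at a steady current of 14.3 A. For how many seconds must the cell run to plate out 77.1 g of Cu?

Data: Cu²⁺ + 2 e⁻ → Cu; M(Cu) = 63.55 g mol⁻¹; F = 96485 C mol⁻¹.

n(Cu) = m/M = 77.1 / 63.55 = 1.213 mol.
Each Cu atom requires 2 electrons, so n(e⁻) = 2 × 1.213 = 2.426 mol.
Q = n(e⁻)·F = 2.426 × 96485 = 234100 C.
t = Q/I = 234100 / 14.30 A = 16370 s.

16400 s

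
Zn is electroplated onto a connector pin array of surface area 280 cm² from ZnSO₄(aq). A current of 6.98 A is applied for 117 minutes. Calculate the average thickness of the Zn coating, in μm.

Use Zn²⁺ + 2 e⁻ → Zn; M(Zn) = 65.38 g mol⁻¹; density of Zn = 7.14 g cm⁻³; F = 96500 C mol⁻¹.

83.0 μm

Q = I·t = 6.980 × 7020.0 = 49000 C; n(e⁻) = 0.5078 mol.
n(Zn) = n(e⁻)/2 = 0.2539 mol, so m = 0.2539 × 65.38 = 16.60 g.
Volume = m/ρ = 16.60 / 7.14 = 2.325 cm³.
Thickness = V/A = 2.325 / 280 = 0.00830 cm = 83.0 μm.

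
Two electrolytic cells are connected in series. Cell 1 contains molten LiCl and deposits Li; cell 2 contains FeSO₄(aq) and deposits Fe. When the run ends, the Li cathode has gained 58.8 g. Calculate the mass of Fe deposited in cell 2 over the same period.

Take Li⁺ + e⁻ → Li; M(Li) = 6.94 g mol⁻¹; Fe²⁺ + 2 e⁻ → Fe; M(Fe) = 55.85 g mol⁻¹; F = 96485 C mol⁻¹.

237 g

n(Li) = 58.8 / 6.94 = 8.473 mol.
Since Li⁺ + e⁻ → Li, n(e⁻) passed = 1 × 8.473 = 8.473 mol.
Cells in series carry the same charge, so the same 8.473 mol of electrons passes through cell 2.
Fe²⁺ + 2 e⁻ → Fe, so n(Fe) = 8.473 / 2 = 4.236 mol.
m(Fe) = 4.236 × 55.85 = 237 g.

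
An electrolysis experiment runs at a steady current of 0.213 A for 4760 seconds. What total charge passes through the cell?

1010 C

Q = I·t = 0.2130 A × 4760.0 s = 1010 C.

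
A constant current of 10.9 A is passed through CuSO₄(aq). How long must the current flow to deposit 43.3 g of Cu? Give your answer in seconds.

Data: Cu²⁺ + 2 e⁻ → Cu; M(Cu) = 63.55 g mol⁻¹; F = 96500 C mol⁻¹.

n(Cu) = m/M = 43.3 / 63.55 = 0.6814 mol.
Each Cu atom requires 2 electrons, so n(e⁻) = 2 × 0.6814 = 1.363 mol.
Q = n(e⁻)·F = 1.363 × 96500 = 131500 C.
t = Q/I = 131500 / 10.90 A = 12060 s.

12100 s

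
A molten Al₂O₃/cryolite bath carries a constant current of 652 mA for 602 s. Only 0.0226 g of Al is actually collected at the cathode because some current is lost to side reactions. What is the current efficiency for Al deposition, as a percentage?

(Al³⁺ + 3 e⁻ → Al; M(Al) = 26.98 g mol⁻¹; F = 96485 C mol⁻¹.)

61.8 %

Q = I·t = 0.6520 × 602.00 = 392.5 C; n(e⁻) = 392.5/96485 = 0.004068 mol.
Theoretical n(Al) = n(e⁻)/3 = 0.001356 mol, i.e. m_theo = 0.001356 × 26.98 = 0.03659 g.
Efficiency = m_actual / m_theo = 0.0226 / 0.03659 = 61.8 %.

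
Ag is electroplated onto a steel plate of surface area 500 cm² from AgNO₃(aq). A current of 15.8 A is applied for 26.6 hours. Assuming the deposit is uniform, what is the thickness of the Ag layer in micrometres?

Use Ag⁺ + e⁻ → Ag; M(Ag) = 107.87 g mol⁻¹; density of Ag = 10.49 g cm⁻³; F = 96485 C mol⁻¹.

3230 μm

Q = I·t = 15.80 × 95760 = 1513000 C; n(e⁻) = 15.68 mol.
n(Ag) = n(e⁻)/1 = 15.68 mol, so m = 15.68 × 107.87 = 1692 g.
Volume = m/ρ = 1692 / 10.49 = 161.3 cm³.
Thickness = V/A = 161.3 / 500 = 0.323 cm = 3230 μm.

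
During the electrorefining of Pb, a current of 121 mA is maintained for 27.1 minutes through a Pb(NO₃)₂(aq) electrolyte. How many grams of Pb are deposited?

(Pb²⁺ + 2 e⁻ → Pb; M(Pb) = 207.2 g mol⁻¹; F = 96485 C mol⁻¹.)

0.211 g

Q = I·t = 0.1210 A × 1626.0 s = 196.7 C.
n(e⁻) = Q/F = 196.7 / 96485 = 0.002039 mol.
Pb²⁺ + 2 e⁻ → Pb, so n(Pb) = n(e⁻)/2 = 0.001020 mol.
m = n·M = 0.001020 × 207.2 = 0.211 g.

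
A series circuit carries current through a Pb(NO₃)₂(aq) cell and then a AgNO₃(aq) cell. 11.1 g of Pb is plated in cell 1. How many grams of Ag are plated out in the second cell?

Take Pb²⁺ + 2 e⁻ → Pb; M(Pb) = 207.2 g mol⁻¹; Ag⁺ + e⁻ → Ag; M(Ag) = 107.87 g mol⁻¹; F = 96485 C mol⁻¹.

11.6 g

n(Pb) = 11.1 / 207.2 = 0.05357 mol.
Since Pb²⁺ + 2 e⁻ → Pb, n(e⁻) passed = 2 × 0.05357 = 0.1071 mol.
Cells in series carry the same charge, so the same 0.1071 mol of electrons passes through cell 2.
Ag⁺ + e⁻ → Ag, so n(Ag) = 0.1071 / 1 = 0.1071 mol.
m(Ag) = 0.1071 × 107.87 = 11.6 g.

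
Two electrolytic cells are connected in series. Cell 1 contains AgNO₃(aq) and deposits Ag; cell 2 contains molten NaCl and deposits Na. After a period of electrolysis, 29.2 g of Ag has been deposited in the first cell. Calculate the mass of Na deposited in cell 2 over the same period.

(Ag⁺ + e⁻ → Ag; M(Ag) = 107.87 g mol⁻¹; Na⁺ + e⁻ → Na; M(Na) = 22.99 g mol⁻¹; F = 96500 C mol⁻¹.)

n(Ag) = 29.2 / 107.87 = 0.2707 mol.
Since Ag⁺ + e⁻ → Ag, n(e⁻) passed = 1 × 0.2707 = 0.2707 mol.
Cells in series carry the same charge, so the same 0.2707 mol of electrons passes through cell 2.
Na⁺ + e⁻ → Na, so n(Na) = 0.2707 / 1 = 0.2707 mol.
m(Na) = 0.2707 × 22.99 = 6.22 g.

6.22 g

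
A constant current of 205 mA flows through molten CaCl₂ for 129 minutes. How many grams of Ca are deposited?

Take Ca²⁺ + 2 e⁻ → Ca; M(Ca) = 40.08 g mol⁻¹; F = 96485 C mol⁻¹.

Q = I·t = 0.2050 A × 7740.0 s = 1587 C.
n(e⁻) = Q/F = 1587 / 96485 = 0.01645 mol.
Ca²⁺ + 2 e⁻ → Ca, so n(Ca) = n(e⁻)/2 = 0.008223 mol.
m = n·M = 0.008223 × 40.08 = 0.330 g.

0.330 g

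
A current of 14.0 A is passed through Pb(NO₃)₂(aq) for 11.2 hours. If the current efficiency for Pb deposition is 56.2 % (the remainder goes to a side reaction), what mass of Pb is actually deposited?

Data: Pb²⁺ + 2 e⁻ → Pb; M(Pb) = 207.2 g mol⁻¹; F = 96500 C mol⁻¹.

341 g

Q = I·t = 14.00 × 40320 = 564500 C.
n(e⁻) = 564500/96500 = 5.850 mol; theoretically n(Pb) = 5.850/2 = 2.925 mol, m_theo = 606.0 g.
At 56.2 % efficiency, m_actual = 0.562 × 606.0 = 341 g.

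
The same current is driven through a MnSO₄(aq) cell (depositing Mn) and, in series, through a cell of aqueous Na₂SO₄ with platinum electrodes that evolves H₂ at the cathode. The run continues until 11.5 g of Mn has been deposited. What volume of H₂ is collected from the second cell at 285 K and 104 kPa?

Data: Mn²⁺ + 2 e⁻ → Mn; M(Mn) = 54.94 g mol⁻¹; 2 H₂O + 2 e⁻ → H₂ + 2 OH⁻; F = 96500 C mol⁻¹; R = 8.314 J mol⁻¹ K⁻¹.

4.77 L

n(Mn) = 11.5 / 54.94 = 0.2093 mol, so n(e⁻) = 2 × 0.2093 = 0.4186 mol.
The cells are in series, so the same 0.4186 mol of electrons passes through the second cell.
2 H₂O + 2 e⁻ → H₂ + 2 OH⁻ — 2 mol e⁻ per mol H₂, so n(H₂) = 0.4186/2 = 0.2093 mol.
V = nRT/P = (0.2093 × 8.314 × 285) / (104 × 10³) = 0.00477 m³ = 4.77 L.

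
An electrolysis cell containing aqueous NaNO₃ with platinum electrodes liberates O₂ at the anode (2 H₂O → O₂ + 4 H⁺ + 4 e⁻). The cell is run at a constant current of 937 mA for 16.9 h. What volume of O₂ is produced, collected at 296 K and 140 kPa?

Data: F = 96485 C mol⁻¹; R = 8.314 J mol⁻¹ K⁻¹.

2.60 L

Q = I·t = 0.9370 A × 60840 s = 57010 C.
n(e⁻) = Q/F = 57010 / 96485 = 0.5908 mol.
4 electrons are transferred per O₂ molecule, so n(O₂) = 0.5908 / 4 = 0.1477 mol.
V = nRT/P = (0.1477 × 8.314 × 296) / (140 × 10³ Pa) = 0.00260 m³ = 2.60 L.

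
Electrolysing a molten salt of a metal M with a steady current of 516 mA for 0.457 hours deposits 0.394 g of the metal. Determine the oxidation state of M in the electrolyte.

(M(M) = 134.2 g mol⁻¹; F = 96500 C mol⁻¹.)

Q = I·t = 0.5160 A × 1645.2 s = 848.9 C, so n(e⁻) = 848.9/96500 = 0.008797 mol.
n(M) deposited = 0.394 / 134.2 = 0.002936 mol.
Electrons per atom = n(e⁻)/n(M) = 0.008797 / 0.002936 = 3.00 ≈ 3, so the ion is M³⁺.

+3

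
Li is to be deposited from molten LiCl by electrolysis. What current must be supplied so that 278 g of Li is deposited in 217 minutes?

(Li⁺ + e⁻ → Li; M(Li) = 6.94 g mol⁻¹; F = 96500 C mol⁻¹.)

n(Li) = 278 / 6.94 = 40.06 mol.
n(e⁻) = 1 × 40.06 = 40.06 mol.
Q = n(e⁻)·F = 40.06 × 96500 = 3866000 C.
I = Q/t = 3866000 / 13020 s = 297 A.

297 A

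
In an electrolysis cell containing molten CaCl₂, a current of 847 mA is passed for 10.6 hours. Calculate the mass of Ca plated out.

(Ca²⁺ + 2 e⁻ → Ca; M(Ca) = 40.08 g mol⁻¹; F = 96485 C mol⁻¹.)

Q = I·t = 0.8470 A × 38160 s = 32320 C.
n(e⁻) = Q/F = 32320 / 96485 = 0.3350 mol.
Ca²⁺ + 2 e⁻ → Ca, so n(Ca) = n(e⁻)/2 = 0.1675 mol.
m = n·M = 0.1675 × 40.08 = 6.71 g.

6.71 g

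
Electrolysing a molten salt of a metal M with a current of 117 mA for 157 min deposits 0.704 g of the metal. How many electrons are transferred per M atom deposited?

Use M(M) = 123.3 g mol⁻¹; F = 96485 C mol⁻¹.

Q = I·t = 0.1170 A × 9420.0 s = 1102 C, so n(e⁻) = 1102/96485 = 0.01142 mol.
n(M) deposited = 0.704 / 123.3 = 0.005710 mol.
Electrons per atom = n(e⁻)/n(M) = 0.01142 / 0.005710 = 2.00 ≈ 2, so the ion is M²⁺.

2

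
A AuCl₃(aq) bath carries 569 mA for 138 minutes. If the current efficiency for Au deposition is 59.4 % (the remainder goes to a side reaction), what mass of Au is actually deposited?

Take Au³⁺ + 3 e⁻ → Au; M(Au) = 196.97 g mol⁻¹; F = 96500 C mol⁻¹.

Q = I·t = 0.5690 × 8280.0 = 4711 C.
n(e⁻) = 4711/96500 = 0.04882 mol; theoretically n(Au) = 0.04882/3 = 0.01627 mol, m_theo = 3.205 g.
At 59.4 % efficiency, m_actual = 0.594 × 3.205 = 1.90 g.

1.90 g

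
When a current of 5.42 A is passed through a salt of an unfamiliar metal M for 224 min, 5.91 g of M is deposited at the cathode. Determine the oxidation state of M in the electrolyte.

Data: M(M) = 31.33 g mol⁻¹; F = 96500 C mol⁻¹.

+4

Q = I·t = 5.420 A × 13440 s = 72840 C, so n(e⁻) = 72840/96500 = 0.7549 mol.
n(M) deposited = 5.91 / 31.33 = 0.1886 mol.
Electrons per atom = n(e⁻)/n(M) = 0.7549 / 0.1886 = 4.00 ≈ 4, so the ion is M⁴⁺.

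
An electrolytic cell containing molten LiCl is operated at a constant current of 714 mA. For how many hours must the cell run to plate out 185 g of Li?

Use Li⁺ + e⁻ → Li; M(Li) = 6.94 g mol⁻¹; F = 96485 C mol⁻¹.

1000 h

n(Li) = m/M = 185 / 6.94 = 26.66 mol.
Each Li atom requires 1 electron, so n(e⁻) = 1 × 26.66 = 26.66 mol.
Q = n(e⁻)·F = 26.66 × 96485 = 2572000 C.
t = Q/I = 2572000 / 0.7140 A = 3602000 s = 1000 h.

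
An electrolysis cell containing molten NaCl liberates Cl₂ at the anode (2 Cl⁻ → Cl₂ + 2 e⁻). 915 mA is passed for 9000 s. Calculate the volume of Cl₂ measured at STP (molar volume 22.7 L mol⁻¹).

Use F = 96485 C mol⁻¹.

0.969 L

Q = I·t = 0.9150 A × 9000.0 s = 8235 C.
n(e⁻) = Q/F = 8235 / 96485 = 0.08535 mol.
2 electrons are transferred per Cl₂ molecule, so n(Cl₂) = 0.08535 / 2 = 0.04268 mol.
V = n × V_m = 0.04268 × 22.7 = 0.969 L.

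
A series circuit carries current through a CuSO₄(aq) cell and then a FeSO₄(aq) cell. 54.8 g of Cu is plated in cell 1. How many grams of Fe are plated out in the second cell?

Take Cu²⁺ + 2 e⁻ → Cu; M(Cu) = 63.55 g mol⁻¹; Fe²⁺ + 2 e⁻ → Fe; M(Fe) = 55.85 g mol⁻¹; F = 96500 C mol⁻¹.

48.2 g

n(Cu) = 54.8 / 63.55 = 0.8623 mol.
Since Cu²⁺ + 2 e⁻ → Cu, n(e⁻) passed = 2 × 0.8623 = 1.725 mol.
Cells in series carry the same charge, so the same 1.725 mol of electrons passes through cell 2.
Fe²⁺ + 2 e⁻ → Fe, so n(Fe) = 1.725 / 2 = 0.8623 mol.
m(Fe) = 0.8623 × 55.85 = 48.2 g.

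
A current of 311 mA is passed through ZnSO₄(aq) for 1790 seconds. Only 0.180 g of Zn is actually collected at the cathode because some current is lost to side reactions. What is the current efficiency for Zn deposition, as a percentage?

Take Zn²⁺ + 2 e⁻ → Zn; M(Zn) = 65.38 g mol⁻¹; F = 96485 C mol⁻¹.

95.4 %

Q = I·t = 0.3110 × 1790.0 = 556.7 C; n(e⁻) = 556.7/96485 = 0.005770 mol.
Theoretical n(Zn) = n(e⁻)/2 = 0.002885 mol, i.e. m_theo = 0.002885 × 65.38 = 0.1886 g.
Efficiency = m_actual / m_theo = 0.180 / 0.1886 = 95.4 %.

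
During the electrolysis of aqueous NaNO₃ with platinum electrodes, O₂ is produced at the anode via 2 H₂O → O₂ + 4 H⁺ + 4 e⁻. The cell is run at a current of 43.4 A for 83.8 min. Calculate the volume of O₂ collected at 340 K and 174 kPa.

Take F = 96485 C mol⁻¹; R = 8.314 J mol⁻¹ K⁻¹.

Q = I·t = 43.40 A × 5028.0 s = 218200 C.
n(e⁻) = Q/F = 218200 / 96485 = 2.262 mol.
4 electrons are transferred per O₂ molecule, so n(O₂) = 2.262 / 4 = 0.5654 mol.
V = nRT/P = (0.5654 × 8.314 × 340) / (174 × 10³ Pa) = 0.00919 m³ = 9.19 L.

9.19 L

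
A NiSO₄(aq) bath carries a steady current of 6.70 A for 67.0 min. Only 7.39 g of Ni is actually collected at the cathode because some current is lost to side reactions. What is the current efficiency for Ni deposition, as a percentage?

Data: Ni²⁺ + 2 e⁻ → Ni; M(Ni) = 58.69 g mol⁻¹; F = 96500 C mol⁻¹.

90.2 %

Q = I·t = 6.700 × 4020.0 = 26930 C; n(e⁻) = 26930/96500 = 0.2791 mol.
Theoretical n(Ni) = n(e⁻)/2 = 0.1396 mol, i.e. m_theo = 0.1396 × 58.69 = 8.190 g.
Efficiency = m_actual / m_theo = 7.39 / 8.190 = 90.2 %.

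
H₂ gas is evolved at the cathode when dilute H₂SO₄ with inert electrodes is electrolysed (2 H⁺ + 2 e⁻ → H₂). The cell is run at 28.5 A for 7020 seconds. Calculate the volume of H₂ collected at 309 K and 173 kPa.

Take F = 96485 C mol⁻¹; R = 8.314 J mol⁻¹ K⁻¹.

15.4 L

Q = I·t = 28.50 A × 7020.0 s = 200100 C.
n(e⁻) = Q/F = 200100 / 96485 = 2.074 mol.
2 electrons are transferred per H₂ molecule, so n(H₂) = 2.074 / 2 = 1.037 mol.
V = nRT/P = (1.037 × 8.314 × 309) / (173 × 10³ Pa) = 0.0154 m³ = 15.4 L.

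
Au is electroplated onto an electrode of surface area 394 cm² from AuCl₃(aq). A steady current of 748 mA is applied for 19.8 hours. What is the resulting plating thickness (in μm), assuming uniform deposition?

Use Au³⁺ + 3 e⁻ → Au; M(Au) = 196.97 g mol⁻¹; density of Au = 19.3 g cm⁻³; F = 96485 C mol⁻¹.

47.7 μm

Q = I·t = 0.7480 × 71280 = 53320 C; n(e⁻) = 0.5526 mol.
n(Au) = n(e⁻)/3 = 0.1842 mol, so m = 0.1842 × 196.97 = 36.28 g.
Volume = m/ρ = 36.28 / 19.3 = 1.880 cm³.
Thickness = V/A = 1.880 / 394 = 0.00477 cm = 47.7 μm.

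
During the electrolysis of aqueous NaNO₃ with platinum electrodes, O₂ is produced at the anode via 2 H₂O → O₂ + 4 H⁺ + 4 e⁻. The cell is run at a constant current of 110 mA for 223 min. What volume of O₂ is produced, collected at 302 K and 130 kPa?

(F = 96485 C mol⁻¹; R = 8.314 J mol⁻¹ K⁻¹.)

Q = I·t = 0.1100 A × 13380 s = 1472 C.
n(e⁻) = Q/F = 1472 / 96485 = 0.01525 mol.
4 electrons are transferred per O₂ molecule, so n(O₂) = 0.01525 / 4 = 0.003814 mol.
V = nRT/P = (0.003814 × 8.314 × 302) / (130 × 10³ Pa) = 7.37 × 10⁻⁵ m³ = 0.0737 L.

0.0737 L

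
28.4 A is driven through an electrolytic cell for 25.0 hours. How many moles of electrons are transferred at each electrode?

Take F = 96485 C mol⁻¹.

Q = I·t = 28.40 A × 90000 s = 2556000 C.
n(e⁻) = Q/F = 2556000 / 96485 = 26.5 mol.

26.5 mol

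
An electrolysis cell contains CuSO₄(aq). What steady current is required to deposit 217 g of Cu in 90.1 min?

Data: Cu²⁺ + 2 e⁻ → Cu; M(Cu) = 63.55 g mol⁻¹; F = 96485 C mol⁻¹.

122 A

n(Cu) = 217 / 63.55 = 3.415 mol.
n(e⁻) = 2 × 3.415 = 6.829 mol.
Q = n(e⁻)·F = 6.829 × 96485 = 658900 C.
I = Q/t = 658900 / 5406.0 s = 122 A.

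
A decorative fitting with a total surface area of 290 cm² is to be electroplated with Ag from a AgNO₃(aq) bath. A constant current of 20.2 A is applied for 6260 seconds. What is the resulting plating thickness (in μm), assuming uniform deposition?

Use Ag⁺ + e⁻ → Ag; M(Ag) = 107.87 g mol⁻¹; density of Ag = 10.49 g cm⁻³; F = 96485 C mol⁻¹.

Q = I·t = 20.20 × 6260.0 = 126500 C; n(e⁻) = 1.311 mol.
n(Ag) = n(e⁻)/1 = 1.311 mol, so m = 1.311 × 107.87 = 141.4 g.
Volume = m/ρ = 141.4 / 10.49 = 13.48 cm³.
Thickness = V/A = 13.48 / 290 = 0.0465 cm = 465 μm.

465 μm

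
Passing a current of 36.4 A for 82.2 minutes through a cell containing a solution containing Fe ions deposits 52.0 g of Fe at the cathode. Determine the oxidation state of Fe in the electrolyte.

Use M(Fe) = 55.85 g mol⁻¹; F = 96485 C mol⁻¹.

+2

Q = I·t = 36.40 A × 4932.0 s = 179500 C, so n(e⁻) = 179500/96485 = 1.861 mol.
n(Fe) deposited = 52.0 / 55.85 = 0.9311 mol.
Electrons per atom = n(e⁻)/n(Fe) = 1.861 / 0.9311 = 2.00 ≈ 2, so the ion is Fe²⁺.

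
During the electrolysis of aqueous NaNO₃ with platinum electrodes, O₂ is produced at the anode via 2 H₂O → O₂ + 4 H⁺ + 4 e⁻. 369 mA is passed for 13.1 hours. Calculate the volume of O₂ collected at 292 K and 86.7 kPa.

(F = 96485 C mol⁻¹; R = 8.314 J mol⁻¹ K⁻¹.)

1.26 L

Q = I·t = 0.3690 A × 47160 s = 17400 C.
n(e⁻) = Q/F = 17400 / 96485 = 0.1804 mol.
4 electrons are transferred per O₂ molecule, so n(O₂) = 0.1804 / 4 = 0.04509 mol.
V = nRT/P = (0.04509 × 8.314 × 292) / (86.7 × 10³ Pa) = 0.00126 m³ = 1.26 L.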